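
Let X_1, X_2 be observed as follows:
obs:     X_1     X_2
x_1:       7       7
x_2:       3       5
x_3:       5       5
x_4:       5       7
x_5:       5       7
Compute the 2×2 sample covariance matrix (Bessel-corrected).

Step 1 — column means:
  mean(X_1) = (7 + 3 + 5 + 5 + 5) / 5 = 25/5 = 5
  mean(X_2) = (7 + 5 + 5 + 7 + 7) / 5 = 31/5 = 6.2

Step 2 — sample covariance S[i,j] = (1/(n-1)) · Σ_k (x_{k,i} - mean_i) · (x_{k,j} - mean_j), with n-1 = 4.
  S[X_1,X_1] = ((2)·(2) + (-2)·(-2) + (0)·(0) + (0)·(0) + (0)·(0)) / 4 = 8/4 = 2
  S[X_1,X_2] = ((2)·(0.8) + (-2)·(-1.2) + (0)·(-1.2) + (0)·(0.8) + (0)·(0.8)) / 4 = 4/4 = 1
  S[X_2,X_2] = ((0.8)·(0.8) + (-1.2)·(-1.2) + (-1.2)·(-1.2) + (0.8)·(0.8) + (0.8)·(0.8)) / 4 = 4.8/4 = 1.2

S is symmetric (S[j,i] = S[i,j]). Assembling:

S = [[2, 1],
 [1, 1.2]]


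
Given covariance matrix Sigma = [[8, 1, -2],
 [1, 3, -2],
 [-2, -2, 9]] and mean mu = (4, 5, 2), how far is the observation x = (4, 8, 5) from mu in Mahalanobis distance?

Step 1 — centre the observation: (x - mu) = (0, 3, 3).

Step 2 — invert Sigma (cofactor / det for 3×3, or solve directly):
  Sigma^{-1} = [[0.1345, -0.0292, 0.0234],
 [-0.0292, 0.3977, 0.0819],
 [0.0234, 0.0819, 0.1345]].

Step 3 — form the quadratic (x - mu)^T · Sigma^{-1} · (x - mu):
  Sigma^{-1} · (x - mu) = (-0.0175, 1.4386, 0.6491).
  (x - mu)^T · [Sigma^{-1} · (x - mu)] = (0)·(-0.0175) + (3)·(1.4386) + (3)·(0.6491) = 6.2632.

Step 4 — take square root: d = √(6.2632) ≈ 2.5026.

d(x, mu) = √(6.2632) ≈ 2.5026


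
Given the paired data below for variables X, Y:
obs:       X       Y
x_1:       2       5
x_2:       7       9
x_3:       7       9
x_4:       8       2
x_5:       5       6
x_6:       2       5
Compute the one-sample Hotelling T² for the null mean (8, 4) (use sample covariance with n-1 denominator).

Step 1 — sample mean vector:
  mean(X) = (2 + 7 + 7 + 8 + 5 + 2) / 6 = 31/6 = 5.1667
  mean(Y) = (5 + 9 + 9 + 2 + 6 + 5) / 6 = 36/6 = 6
  x̄ = (5.1667, 6),  deviation x̄ - mu_0 = (5.1667, 6) - (8, 4) = (-2.8333, 2).

Step 2 — sample covariance matrix, S[i,j] = (1/(n-1)) · Σ_k (x_{k,i} - mean_i) · (x_{k,j} - mean_j), divisor n-1 = 5:
  S[X,X] = ((-3.1667)·(-3.1667) + (1.8333)·(1.8333) + (1.8333)·(1.8333) + (2.8333)·(2.8333) + (-0.1667)·(-0.1667) + (-3.1667)·(-3.1667)) / 5 = 34.8333/5 = 6.9667
  S[X,Y] = ((-3.1667)·(-1) + (1.8333)·(3) + (1.8333)·(3) + (2.8333)·(-4) + (-0.1667)·(0) + (-3.1667)·(-1)) / 5 = 6/5 = 1.2
  S[Y,Y] = ((-1)·(-1) + (3)·(3) + (3)·(3) + (-4)·(-4) + (0)·(0) + (-1)·(-1)) / 5 = 36/5 = 7.2
  S = [[6.9667, 1.2],
 [1.2, 7.2]].

Step 3 — invert S. det(S) = 6.9667·7.2 - (1.2)² = 48.72.
  S^{-1} = (1/det) · [[d, -b], [-b, a]] = [[0.1478, -0.0246],
 [-0.0246, 0.143]].

Step 4 — quadratic form (x̄ - mu_0)^T · S^{-1} · (x̄ - mu_0):
  S^{-1} · (x̄ - mu_0) = (-0.468, 0.3558),
  (x̄ - mu_0)^T · [...] = (-2.8333)·(-0.468) + (2)·(0.3558) = 2.0375.

Step 5 — scale by n: T² = 6 · 2.0375 = 12.225.

T² ≈ 12.225


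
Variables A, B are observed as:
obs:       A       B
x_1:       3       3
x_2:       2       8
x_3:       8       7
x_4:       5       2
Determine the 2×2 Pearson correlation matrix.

Step 1 — column means:
  mean(A) = (3 + 2 + 8 + 5) / 4 = 18/4 = 4.5
  mean(B) = (3 + 8 + 7 + 2) / 4 = 20/4 = 5

Step 2 — sample variances and covariances s[i,j] = (1/(n-1)) · Σ_k (x_{k,i} - mean_i) · (x_{k,j} - mean_j), with n-1 = 3:
  s[A,A] = ((-1.5)·(-1.5) + (-2.5)·(-2.5) + (3.5)·(3.5) + (0.5)·(0.5)) / 3 = 21/3 = 7
  s[A,B] = ((-1.5)·(-2) + (-2.5)·(3) + (3.5)·(2) + (0.5)·(-3)) / 3 = 1/3 = 0.3333
  s[B,B] = ((-2)·(-2) + (3)·(3) + (2)·(2) + (-3)·(-3)) / 3 = 26/3 = 8.6667
  Sample standard deviations s_i = √(s[i,i]):
  s(A) = √(7) = 2.6458
  s(B) = √(8.6667) = 2.9439

Step 3 — r_{ij} = s_{ij} / (s_i · s_j):
  r[A,A] = 1 (diagonal).
  r[A,B] = 0.3333 / (2.6458 · 2.9439) = 0.3333 / 7.7889 = 0.0428
  r[B,B] = 1 (diagonal).

R is symmetric with unit diagonal. Assembling:

R = [[1, 0.0428],
 [0.0428, 1]]


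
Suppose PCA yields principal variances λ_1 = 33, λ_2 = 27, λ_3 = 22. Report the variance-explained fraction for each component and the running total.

Step 1 — total variance = trace(Sigma) = Σ λ_i = 33 + 27 + 22 = 82.

Step 2 — fraction explained by component i = λ_i / Σ λ:
  PC1: 33/82 = 0.4024
  PC2: 27/82 = 0.3293
  PC3: 22/82 = 0.2683

Step 3 — cumulative fraction after k components = (λ_1 + ... + λ_k) / Σ λ:
  k = 1: 33/82 = 0.4024
  k = 2: (33 + 27)/82 = 60/82 = 0.7317
  k = 3: (33 + 27 + 22)/82 = 82/82 = 1

Summary (fraction, with percent):

explained: PC1 0.4024 (40.24%), PC2 0.3293 (32.93%), PC3 0.2683 (26.83%);  cumulative: 0.4024, 0.7317, 1


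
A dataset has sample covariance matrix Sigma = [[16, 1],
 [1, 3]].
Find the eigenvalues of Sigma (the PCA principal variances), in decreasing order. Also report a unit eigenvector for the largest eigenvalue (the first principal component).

Step 1 — characteristic polynomial of 2×2 Sigma:
  det(Sigma - λI) = λ² - trace · λ + det = 0.
  trace = 16 + 3 = 19, det = 16·3 - (1)² = 47.
Step 2 — discriminant:
  Δ = trace² - 4·det = 361 - 188 = 173.
Step 3 — eigenvalues:
  λ = (trace ± √Δ)/2 = (19 ± 13.1529)/2,
  λ_1 = 16.0765,  λ_2 = 2.9235.

Step 4 — unit eigenvector for λ_1: solve (Sigma - λ_1 I)v = 0. First row:
  (16 - 16.0765)·v_x + (1)·v_y = 0, i.e. (-0.0765)·v_x + (1)·v_y = 0,
  so v ∝ (b, λ_1 - a) = (1, 0.0765) = u.
  ||u|| = √((1)² + (0.0765)²) = √(1.0058) ≈ 1.0029,
  v_1 = u/||u|| ≈ (0.9971, 0.0763) (||v_1|| = 1).

λ_1 = 16.0765,  λ_2 = 2.9235;  v_1 ≈ (0.9971, 0.0763)


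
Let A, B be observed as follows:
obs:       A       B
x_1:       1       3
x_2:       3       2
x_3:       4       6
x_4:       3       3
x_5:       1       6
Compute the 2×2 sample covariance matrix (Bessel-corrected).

Step 1 — column means:
  mean(A) = (1 + 3 + 4 + 3 + 1) / 5 = 12/5 = 2.4
  mean(B) = (3 + 2 + 6 + 3 + 6) / 5 = 20/5 = 4

Step 2 — sample covariance S[i,j] = (1/(n-1)) · Σ_k (x_{k,i} - mean_i) · (x_{k,j} - mean_j), with n-1 = 4.
  S[A,A] = ((-1.4)·(-1.4) + (0.6)·(0.6) + (1.6)·(1.6) + (0.6)·(0.6) + (-1.4)·(-1.4)) / 4 = 7.2/4 = 1.8
  S[A,B] = ((-1.4)·(-1) + (0.6)·(-2) + (1.6)·(2) + (0.6)·(-1) + (-1.4)·(2)) / 4 = 0/4 = 0
  S[B,B] = ((-1)·(-1) + (-2)·(-2) + (2)·(2) + (-1)·(-1) + (2)·(2)) / 4 = 14/4 = 3.5

S is symmetric (S[j,i] = S[i,j]). Assembling:

S = [[1.8, 0],
 [0, 3.5]]


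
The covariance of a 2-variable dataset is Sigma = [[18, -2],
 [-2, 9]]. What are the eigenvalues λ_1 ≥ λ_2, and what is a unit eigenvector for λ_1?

Step 1 — characteristic polynomial of 2×2 Sigma:
  det(Sigma - λI) = λ² - trace · λ + det = 0.
  trace = 18 + 9 = 27, det = 18·9 - (-2)² = 158.
Step 2 — discriminant:
  Δ = trace² - 4·det = 729 - 632 = 97.
Step 3 — eigenvalues:
  λ = (trace ± √Δ)/2 = (27 ± 9.8489)/2,
  λ_1 = 18.4244,  λ_2 = 8.5756.

Step 4 — unit eigenvector for λ_1: solve (Sigma - λ_1 I)v = 0. First row:
  (18 - 18.4244)·v_x + (-2)·v_y = 0, i.e. (-0.4244)·v_x + (-2)·v_y = 0,
  so v ∝ (b, λ_1 - a) = (-2, 0.4244); multiply by -1 so the first entry is positive: u = (2, -0.4244).
  ||u|| = √((2)² + (-0.4244)²) = √(4.1801) ≈ 2.0445,
  v_1 = u/||u|| ≈ (0.9782, -0.2076) (||v_1|| = 1).

λ_1 = 18.4244,  λ_2 = 8.5756;  v_1 ≈ (0.9782, -0.2076)


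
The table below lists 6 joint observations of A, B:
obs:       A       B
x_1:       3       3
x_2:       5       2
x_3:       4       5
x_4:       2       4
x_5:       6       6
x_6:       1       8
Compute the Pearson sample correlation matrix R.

Step 1 — column means:
  mean(A) = (3 + 5 + 4 + 2 + 6 + 1) / 6 = 21/6 = 3.5
  mean(B) = (3 + 2 + 5 + 4 + 6 + 8) / 6 = 28/6 = 4.6667

Step 2 — sample variances and covariances s[i,j] = (1/(n-1)) · Σ_k (x_{k,i} - mean_i) · (x_{k,j} - mean_j), with n-1 = 5:
  s[A,A] = ((-0.5)·(-0.5) + (1.5)·(1.5) + (0.5)·(0.5) + (-1.5)·(-1.5) + (2.5)·(2.5) + (-2.5)·(-2.5)) / 5 = 17.5/5 = 3.5
  s[A,B] = ((-0.5)·(-1.6667) + (1.5)·(-2.6667) + (0.5)·(0.3333) + (-1.5)·(-0.6667) + (2.5)·(1.3333) + (-2.5)·(3.3333)) / 5 = -7/5 = -1.4
  s[B,B] = ((-1.6667)·(-1.6667) + (-2.6667)·(-2.6667) + (0.3333)·(0.3333) + (-0.6667)·(-0.6667) + (1.3333)·(1.3333) + (3.3333)·(3.3333)) / 5 = 23.3333/5 = 4.6667
  Sample standard deviations s_i = √(s[i,i]):
  s(A) = √(3.5) = 1.8708
  s(B) = √(4.6667) = 2.1602

Step 3 — r_{ij} = s_{ij} / (s_i · s_j):
  r[A,A] = 1 (diagonal).
  r[A,B] = -1.4 / (1.8708 · 2.1602) = -1.4 / 4.0415 = -0.3464
  r[B,B] = 1 (diagonal).

R is symmetric with unit diagonal. Assembling:

R = [[1, -0.3464],
 [-0.3464, 1]]


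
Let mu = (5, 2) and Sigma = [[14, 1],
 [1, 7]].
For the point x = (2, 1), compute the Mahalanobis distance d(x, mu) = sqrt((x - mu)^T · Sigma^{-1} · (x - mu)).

Step 1 — centre the observation: (x - mu) = (-3, -1).

Step 2 — invert Sigma. det(Sigma) = 14·7 - (1)² = 97.
  Sigma^{-1} = (1/det) · [[d, -b], [-b, a]] = [[0.0722, -0.0103],
 [-0.0103, 0.1443]].

Step 3 — form the quadratic (x - mu)^T · Sigma^{-1} · (x - mu):
  Sigma^{-1} · (x - mu) = (-0.2062, -0.1134).
  (x - mu)^T · [Sigma^{-1} · (x - mu)] = (-3)·(-0.2062) + (-1)·(-0.1134) = 0.732.

Step 4 — take square root: d = √(0.732) ≈ 0.8555.

d(x, mu) = √(0.732) ≈ 0.8555


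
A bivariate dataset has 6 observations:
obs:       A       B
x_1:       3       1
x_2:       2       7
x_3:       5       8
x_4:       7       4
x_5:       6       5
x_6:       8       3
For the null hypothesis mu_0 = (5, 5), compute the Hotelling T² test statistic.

Step 1 — sample mean vector:
  mean(A) = (3 + 2 + 5 + 7 + 6 + 8) / 6 = 31/6 = 5.1667
  mean(B) = (1 + 7 + 8 + 4 + 5 + 3) / 6 = 28/6 = 4.6667
  x̄ = (5.1667, 4.6667),  deviation x̄ - mu_0 = (5.1667, 4.6667) - (5, 5) = (0.1667, -0.3333).

Step 2 — sample covariance matrix, S[i,j] = (1/(n-1)) · Σ_k (x_{k,i} - mean_i) · (x_{k,j} - mean_j), divisor n-1 = 5:
  S[A,A] = ((-2.1667)·(-2.1667) + (-3.1667)·(-3.1667) + (-0.1667)·(-0.1667) + (1.8333)·(1.8333) + (0.8333)·(0.8333) + (2.8333)·(2.8333)) / 5 = 26.8333/5 = 5.3667
  S[A,B] = ((-2.1667)·(-3.6667) + (-3.1667)·(2.3333) + (-0.1667)·(3.3333) + (1.8333)·(-0.6667) + (0.8333)·(0.3333) + (2.8333)·(-1.6667)) / 5 = -5.6667/5 = -1.1333
  S[B,B] = ((-3.6667)·(-3.6667) + (2.3333)·(2.3333) + (3.3333)·(3.3333) + (-0.6667)·(-0.6667) + (0.3333)·(0.3333) + (-1.6667)·(-1.6667)) / 5 = 33.3333/5 = 6.6667
  S = [[5.3667, -1.1333],
 [-1.1333, 6.6667]].

Step 3 — invert S. det(S) = 5.3667·6.6667 - (-1.1333)² = 34.4933.
  S^{-1} = (1/det) · [[d, -b], [-b, a]] = [[0.1933, 0.0329],
 [0.0329, 0.1556]].

Step 4 — quadratic form (x̄ - mu_0)^T · S^{-1} · (x̄ - mu_0):
  S^{-1} · (x̄ - mu_0) = (0.0213, -0.0464),
  (x̄ - mu_0)^T · [...] = (0.1667)·(0.0213) + (-0.3333)·(-0.0464) = 0.019.

Step 5 — scale by n: T² = 6 · 0.019 = 0.114.

T² ≈ 0.114


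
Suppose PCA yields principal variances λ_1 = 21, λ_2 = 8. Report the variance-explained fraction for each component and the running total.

Step 1 — total variance = trace(Sigma) = Σ λ_i = 21 + 8 = 29.

Step 2 — fraction explained by component i = λ_i / Σ λ:
  PC1: 21/29 = 0.7241
  PC2: 8/29 = 0.2759

Step 3 — cumulative fraction after k components = (λ_1 + ... + λ_k) / Σ λ:
  k = 1: 21/29 = 0.7241
  k = 2: (21 + 8)/29 = 29/29 = 1

Summary (fraction, with percent):

explained: PC1 0.7241 (72.41%), PC2 0.2759 (27.59%);  cumulative: 0.7241, 1


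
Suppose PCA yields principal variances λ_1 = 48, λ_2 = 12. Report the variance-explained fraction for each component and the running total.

Step 1 — total variance = trace(Sigma) = Σ λ_i = 48 + 12 = 60.

Step 2 — fraction explained by component i = λ_i / Σ λ:
  PC1: 48/60 = 0.8
  PC2: 12/60 = 0.2

Step 3 — cumulative fraction after k components = (λ_1 + ... + λ_k) / Σ λ:
  k = 1: 48/60 = 0.8
  k = 2: (48 + 12)/60 = 60/60 = 1

Summary (fraction, with percent):

explained: PC1 0.8 (80%), PC2 0.2 (20%);  cumulative: 0.8, 1


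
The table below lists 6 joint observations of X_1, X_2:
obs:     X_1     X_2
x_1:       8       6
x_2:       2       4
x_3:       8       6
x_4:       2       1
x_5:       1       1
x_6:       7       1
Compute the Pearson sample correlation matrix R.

Step 1 — column means:
  mean(X_1) = (8 + 2 + 8 + 2 + 1 + 7) / 6 = 28/6 = 4.6667
  mean(X_2) = (6 + 4 + 6 + 1 + 1 + 1) / 6 = 19/6 = 3.1667

Step 2 — sample variances and covariances s[i,j] = (1/(n-1)) · Σ_k (x_{k,i} - mean_i) · (x_{k,j} - mean_j), with n-1 = 5:
  s[X_1,X_1] = ((3.3333)·(3.3333) + (-2.6667)·(-2.6667) + (3.3333)·(3.3333) + (-2.6667)·(-2.6667) + (-3.6667)·(-3.6667) + (2.3333)·(2.3333)) / 5 = 55.3333/5 = 11.0667
  s[X_1,X_2] = ((3.3333)·(2.8333) + (-2.6667)·(0.8333) + (3.3333)·(2.8333) + (-2.6667)·(-2.1667) + (-3.6667)·(-2.1667) + (2.3333)·(-2.1667)) / 5 = 25.3333/5 = 5.0667
  s[X_2,X_2] = ((2.8333)·(2.8333) + (0.8333)·(0.8333) + (2.8333)·(2.8333) + (-2.1667)·(-2.1667) + (-2.1667)·(-2.1667) + (-2.1667)·(-2.1667)) / 5 = 30.8333/5 = 6.1667
  Sample standard deviations s_i = √(s[i,i]):
  s(X_1) = √(11.0667) = 3.3267
  s(X_2) = √(6.1667) = 2.4833

Step 3 — r_{ij} = s_{ij} / (s_i · s_j):
  r[X_1,X_1] = 1 (diagonal).
  r[X_1,X_2] = 5.0667 / (3.3267 · 2.4833) = 5.0667 / 8.261 = 0.6133
  r[X_2,X_2] = 1 (diagonal).

R is symmetric with unit diagonal. Assembling:

R = [[1, 0.6133],
 [0.6133, 1]]


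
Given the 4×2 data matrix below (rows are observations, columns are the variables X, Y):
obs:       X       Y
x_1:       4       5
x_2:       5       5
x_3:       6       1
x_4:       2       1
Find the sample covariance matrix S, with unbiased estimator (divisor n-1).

Step 1 — column means:
  mean(X) = (4 + 5 + 6 + 2) / 4 = 17/4 = 4.25
  mean(Y) = (5 + 5 + 1 + 1) / 4 = 12/4 = 3

Step 2 — sample covariance S[i,j] = (1/(n-1)) · Σ_k (x_{k,i} - mean_i) · (x_{k,j} - mean_j), with n-1 = 3.
  S[X,X] = ((-0.25)·(-0.25) + (0.75)·(0.75) + (1.75)·(1.75) + (-2.25)·(-2.25)) / 3 = 8.75/3 = 2.9167
  S[X,Y] = ((-0.25)·(2) + (0.75)·(2) + (1.75)·(-2) + (-2.25)·(-2)) / 3 = 2/3 = 0.6667
  S[Y,Y] = ((2)·(2) + (2)·(2) + (-2)·(-2) + (-2)·(-2)) / 3 = 16/3 = 5.3333

S is symmetric (S[j,i] = S[i,j]). Assembling:

S = [[2.9167, 0.6667],
 [0.6667, 5.3333]]


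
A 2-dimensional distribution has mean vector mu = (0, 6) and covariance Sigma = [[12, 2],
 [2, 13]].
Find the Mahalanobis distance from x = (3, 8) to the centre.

Step 1 — centre the observation: (x - mu) = (3, 2).

Step 2 — invert Sigma. det(Sigma) = 12·13 - (2)² = 152.
  Sigma^{-1} = (1/det) · [[d, -b], [-b, a]] = [[0.0855, -0.0132],
 [-0.0132, 0.0789]].

Step 3 — form the quadratic (x - mu)^T · Sigma^{-1} · (x - mu):
  Sigma^{-1} · (x - mu) = (0.2303, 0.1184).
  (x - mu)^T · [Sigma^{-1} · (x - mu)] = (3)·(0.2303) + (2)·(0.1184) = 0.9276.

Step 4 — take square root: d = √(0.9276) ≈ 0.9631.

d(x, mu) = √(0.9276) ≈ 0.9631


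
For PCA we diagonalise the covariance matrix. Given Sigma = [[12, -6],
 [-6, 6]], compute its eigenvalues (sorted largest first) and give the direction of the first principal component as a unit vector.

Step 1 — characteristic polynomial of 2×2 Sigma:
  det(Sigma - λI) = λ² - trace · λ + det = 0.
  trace = 12 + 6 = 18, det = 12·6 - (-6)² = 36.
Step 2 — discriminant:
  Δ = trace² - 4·det = 324 - 144 = 180.
Step 3 — eigenvalues:
  λ = (trace ± √Δ)/2 = (18 ± 13.4164)/2,
  λ_1 = 15.7082,  λ_2 = 2.2918.

Step 4 — unit eigenvector for λ_1: solve (Sigma - λ_1 I)v = 0. First row:
  (12 - 15.7082)·v_x + (-6)·v_y = 0, i.e. (-3.7082)·v_x + (-6)·v_y = 0,
  so v ∝ (b, λ_1 - a) = (-6, 3.7082); multiply by -1 so the first entry is positive: u = (6, -3.7082).
  ||u|| = √((6)² + (-3.7082)²) = √(49.7508) ≈ 7.0534,
  v_1 = u/||u|| ≈ (0.8507, -0.5257) (||v_1|| = 1).

λ_1 = 15.7082,  λ_2 = 2.2918;  v_1 ≈ (0.8507, -0.5257)


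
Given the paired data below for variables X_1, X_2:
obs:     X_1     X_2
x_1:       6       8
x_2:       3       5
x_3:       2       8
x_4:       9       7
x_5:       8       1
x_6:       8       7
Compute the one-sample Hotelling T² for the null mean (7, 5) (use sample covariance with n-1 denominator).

Step 1 — sample mean vector:
  mean(X_1) = (6 + 3 + 2 + 9 + 8 + 8) / 6 = 36/6 = 6
  mean(X_2) = (8 + 5 + 8 + 7 + 1 + 7) / 6 = 36/6 = 6
  x̄ = (6, 6),  deviation x̄ - mu_0 = (6, 6) - (7, 5) = (-1, 1).

Step 2 — sample covariance matrix, S[i,j] = (1/(n-1)) · Σ_k (x_{k,i} - mean_i) · (x_{k,j} - mean_j), divisor n-1 = 5:
  S[X_1,X_1] = ((0)·(0) + (-3)·(-3) + (-4)·(-4) + (3)·(3) + (2)·(2) + (2)·(2)) / 5 = 42/5 = 8.4
  S[X_1,X_2] = ((0)·(2) + (-3)·(-1) + (-4)·(2) + (3)·(1) + (2)·(-5) + (2)·(1)) / 5 = -10/5 = -2
  S[X_2,X_2] = ((2)·(2) + (-1)·(-1) + (2)·(2) + (1)·(1) + (-5)·(-5) + (1)·(1)) / 5 = 36/5 = 7.2
  S = [[8.4, -2],
 [-2, 7.2]].

Step 3 — invert S. det(S) = 8.4·7.2 - (-2)² = 56.48.
  S^{-1} = (1/det) · [[d, -b], [-b, a]] = [[0.1275, 0.0354],
 [0.0354, 0.1487]].

Step 4 — quadratic form (x̄ - mu_0)^T · S^{-1} · (x̄ - mu_0):
  S^{-1} · (x̄ - mu_0) = (-0.0921, 0.1133),
  (x̄ - mu_0)^T · [...] = (-1)·(-0.0921) + (1)·(0.1133) = 0.2054.

Step 5 — scale by n: T² = 6 · 0.2054 = 1.2323.

T² ≈ 1.2323


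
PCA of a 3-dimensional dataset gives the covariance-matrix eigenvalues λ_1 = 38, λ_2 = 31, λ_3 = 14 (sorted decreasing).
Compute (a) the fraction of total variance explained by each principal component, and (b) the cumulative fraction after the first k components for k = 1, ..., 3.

Step 1 — total variance = trace(Sigma) = Σ λ_i = 38 + 31 + 14 = 83.

Step 2 — fraction explained by component i = λ_i / Σ λ:
  PC1: 38/83 = 0.4578
  PC2: 31/83 = 0.3735
  PC3: 14/83 = 0.1687

Step 3 — cumulative fraction after k components = (λ_1 + ... + λ_k) / Σ λ:
  k = 1: 38/83 = 0.4578
  k = 2: (38 + 31)/83 = 69/83 = 0.8313
  k = 3: (38 + 31 + 14)/83 = 83/83 = 1

Summary (fraction, with percent):

explained: PC1 0.4578 (45.78%), PC2 0.3735 (37.35%), PC3 0.1687 (16.87%);  cumulative: 0.4578, 0.8313, 1


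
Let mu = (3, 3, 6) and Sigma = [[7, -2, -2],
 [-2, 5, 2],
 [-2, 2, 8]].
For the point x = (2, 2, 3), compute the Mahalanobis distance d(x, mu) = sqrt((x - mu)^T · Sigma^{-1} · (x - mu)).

Step 1 — centre the observation: (x - mu) = (-1, -1, -3).

Step 2 — invert Sigma (cofactor / det for 3×3, or solve directly):
  Sigma^{-1} = [[0.1667, 0.0556, 0.0278],
 [0.0556, 0.2407, -0.0463],
 [0.0278, -0.0463, 0.1435]].

Step 3 — form the quadratic (x - mu)^T · Sigma^{-1} · (x - mu):
  Sigma^{-1} · (x - mu) = (-0.3056, -0.1574, -0.412).
  (x - mu)^T · [Sigma^{-1} · (x - mu)] = (-1)·(-0.3056) + (-1)·(-0.1574) + (-3)·(-0.412) = 1.6991.

Step 4 — take square root: d = √(1.6991) ≈ 1.3035.

d(x, mu) = √(1.6991) ≈ 1.3035


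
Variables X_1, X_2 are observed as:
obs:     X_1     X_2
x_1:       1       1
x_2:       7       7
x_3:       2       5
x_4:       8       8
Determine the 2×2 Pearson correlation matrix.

Step 1 — column means:
  mean(X_1) = (1 + 7 + 2 + 8) / 4 = 18/4 = 4.5
  mean(X_2) = (1 + 7 + 5 + 8) / 4 = 21/4 = 5.25

Step 2 — sample variances and covariances s[i,j] = (1/(n-1)) · Σ_k (x_{k,i} - mean_i) · (x_{k,j} - mean_j), with n-1 = 3:
  s[X_1,X_1] = ((-3.5)·(-3.5) + (2.5)·(2.5) + (-2.5)·(-2.5) + (3.5)·(3.5)) / 3 = 37/3 = 12.3333
  s[X_1,X_2] = ((-3.5)·(-4.25) + (2.5)·(1.75) + (-2.5)·(-0.25) + (3.5)·(2.75)) / 3 = 29.5/3 = 9.8333
  s[X_2,X_2] = ((-4.25)·(-4.25) + (1.75)·(1.75) + (-0.25)·(-0.25) + (2.75)·(2.75)) / 3 = 28.75/3 = 9.5833
  Sample standard deviations s_i = √(s[i,i]):
  s(X_1) = √(12.3333) = 3.5119
  s(X_2) = √(9.5833) = 3.0957

Step 3 — r_{ij} = s_{ij} / (s_i · s_j):
  r[X_1,X_1] = 1 (diagonal).
  r[X_1,X_2] = 9.8333 / (3.5119 · 3.0957) = 9.8333 / 10.8717 = 0.9045
  r[X_2,X_2] = 1 (diagonal).

R is symmetric with unit diagonal. Assembling:

R = [[1, 0.9045],
 [0.9045, 1]]


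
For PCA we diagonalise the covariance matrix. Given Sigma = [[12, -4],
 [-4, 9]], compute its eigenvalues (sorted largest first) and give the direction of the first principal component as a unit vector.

Step 1 — characteristic polynomial of 2×2 Sigma:
  det(Sigma - λI) = λ² - trace · λ + det = 0.
  trace = 12 + 9 = 21, det = 12·9 - (-4)² = 92.
Step 2 — discriminant:
  Δ = trace² - 4·det = 441 - 368 = 73.
Step 3 — eigenvalues:
  λ = (trace ± √Δ)/2 = (21 ± 8.544)/2,
  λ_1 = 14.772,  λ_2 = 6.228.

Step 4 — unit eigenvector for λ_1: solve (Sigma - λ_1 I)v = 0. First row:
  (12 - 14.772)·v_x + (-4)·v_y = 0, i.e. (-2.772)·v_x + (-4)·v_y = 0,
  so v ∝ (b, λ_1 - a) = (-4, 2.772); multiply by -1 so the first entry is positive: u = (4, -2.772).
  ||u|| = √((4)² + (-2.772)²) = √(23.684) ≈ 4.8666,
  v_1 = u/||u|| ≈ (0.8219, -0.5696) (||v_1|| = 1).

λ_1 = 14.772,  λ_2 = 6.228;  v_1 ≈ (0.8219, -0.5696)


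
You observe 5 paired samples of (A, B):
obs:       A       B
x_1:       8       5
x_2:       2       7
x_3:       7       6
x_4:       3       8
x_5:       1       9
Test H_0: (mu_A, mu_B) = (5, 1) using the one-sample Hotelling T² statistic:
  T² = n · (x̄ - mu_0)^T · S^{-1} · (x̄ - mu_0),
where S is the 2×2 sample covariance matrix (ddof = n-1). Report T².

Step 1 — sample mean vector:
  mean(A) = (8 + 2 + 7 + 3 + 1) / 5 = 21/5 = 4.2
  mean(B) = (5 + 7 + 6 + 8 + 9) / 5 = 35/5 = 7
  x̄ = (4.2, 7),  deviation x̄ - mu_0 = (4.2, 7) - (5, 1) = (-0.8, 6).

Step 2 — sample covariance matrix, S[i,j] = (1/(n-1)) · Σ_k (x_{k,i} - mean_i) · (x_{k,j} - mean_j), divisor n-1 = 4:
  S[A,A] = ((3.8)·(3.8) + (-2.2)·(-2.2) + (2.8)·(2.8) + (-1.2)·(-1.2) + (-3.2)·(-3.2)) / 4 = 38.8/4 = 9.7
  S[A,B] = ((3.8)·(-2) + (-2.2)·(0) + (2.8)·(-1) + (-1.2)·(1) + (-3.2)·(2)) / 4 = -18/4 = -4.5
  S[B,B] = ((-2)·(-2) + (0)·(0) + (-1)·(-1) + (1)·(1) + (2)·(2)) / 4 = 10/4 = 2.5
  S = [[9.7, -4.5],
 [-4.5, 2.5]].

Step 3 — invert S. det(S) = 9.7·2.5 - (-4.5)² = 4.
  S^{-1} = (1/det) · [[d, -b], [-b, a]] = [[0.625, 1.125],
 [1.125, 2.425]].

Step 4 — quadratic form (x̄ - mu_0)^T · S^{-1} · (x̄ - mu_0):
  S^{-1} · (x̄ - mu_0) = (6.25, 13.65),
  (x̄ - mu_0)^T · [...] = (-0.8)·(6.25) + (6)·(13.65) = 76.9.

Step 5 — scale by n: T² = 5 · 76.9 = 384.5.

T² ≈ 384.5


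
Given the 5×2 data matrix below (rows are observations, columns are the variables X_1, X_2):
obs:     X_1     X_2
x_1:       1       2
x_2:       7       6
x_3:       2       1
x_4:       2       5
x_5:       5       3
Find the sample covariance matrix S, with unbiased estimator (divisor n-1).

Step 1 — column means:
  mean(X_1) = (1 + 7 + 2 + 2 + 5) / 5 = 17/5 = 3.4
  mean(X_2) = (2 + 6 + 1 + 5 + 3) / 5 = 17/5 = 3.4

Step 2 — sample covariance S[i,j] = (1/(n-1)) · Σ_k (x_{k,i} - mean_i) · (x_{k,j} - mean_j), with n-1 = 4.
  S[X_1,X_1] = ((-2.4)·(-2.4) + (3.6)·(3.6) + (-1.4)·(-1.4) + (-1.4)·(-1.4) + (1.6)·(1.6)) / 4 = 25.2/4 = 6.3
  S[X_1,X_2] = ((-2.4)·(-1.4) + (3.6)·(2.6) + (-1.4)·(-2.4) + (-1.4)·(1.6) + (1.6)·(-0.4)) / 4 = 13.2/4 = 3.3
  S[X_2,X_2] = ((-1.4)·(-1.4) + (2.6)·(2.6) + (-2.4)·(-2.4) + (1.6)·(1.6) + (-0.4)·(-0.4)) / 4 = 17.2/4 = 4.3

S is symmetric (S[j,i] = S[i,j]). Assembling:

S = [[6.3, 3.3],
 [3.3, 4.3]]


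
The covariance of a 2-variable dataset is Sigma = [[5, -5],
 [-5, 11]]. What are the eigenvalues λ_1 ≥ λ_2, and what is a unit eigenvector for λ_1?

Step 1 — characteristic polynomial of 2×2 Sigma:
  det(Sigma - λI) = λ² - trace · λ + det = 0.
  trace = 5 + 11 = 16, det = 5·11 - (-5)² = 30.
Step 2 — discriminant:
  Δ = trace² - 4·det = 256 - 120 = 136.
Step 3 — eigenvalues:
  λ = (trace ± √Δ)/2 = (16 ± 11.6619)/2,
  λ_1 = 13.831,  λ_2 = 2.169.

Step 4 — unit eigenvector for λ_1: solve (Sigma - λ_1 I)v = 0. First row:
  (5 - 13.831)·v_x + (-5)·v_y = 0, i.e. (-8.831)·v_x + (-5)·v_y = 0,
  so v ∝ (b, λ_1 - a) = (-5, 8.831); multiply by -1 so the first entry is positive: u = (5, -8.831).
  ||u|| = √((5)² + (-8.831)²) = √(102.9857) ≈ 10.1482,
  v_1 = u/||u|| ≈ (0.4927, -0.8702) (||v_1|| = 1).

λ_1 = 13.831,  λ_2 = 2.169;  v_1 ≈ (0.4927, -0.8702)


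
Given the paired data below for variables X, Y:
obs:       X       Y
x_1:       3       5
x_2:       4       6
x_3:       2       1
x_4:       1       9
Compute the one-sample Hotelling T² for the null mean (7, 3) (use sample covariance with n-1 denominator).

Step 1 — sample mean vector:
  mean(X) = (3 + 4 + 2 + 1) / 4 = 10/4 = 2.5
  mean(Y) = (5 + 6 + 1 + 9) / 4 = 21/4 = 5.25
  x̄ = (2.5, 5.25),  deviation x̄ - mu_0 = (2.5, 5.25) - (7, 3) = (-4.5, 2.25).

Step 2 — sample covariance matrix, S[i,j] = (1/(n-1)) · Σ_k (x_{k,i} - mean_i) · (x_{k,j} - mean_j), divisor n-1 = 3:
  S[X,X] = ((0.5)·(0.5) + (1.5)·(1.5) + (-0.5)·(-0.5) + (-1.5)·(-1.5)) / 3 = 5/3 = 1.6667
  S[X,Y] = ((0.5)·(-0.25) + (1.5)·(0.75) + (-0.5)·(-4.25) + (-1.5)·(3.75)) / 3 = -2.5/3 = -0.8333
  S[Y,Y] = ((-0.25)·(-0.25) + (0.75)·(0.75) + (-4.25)·(-4.25) + (3.75)·(3.75)) / 3 = 32.75/3 = 10.9167
  S = [[1.6667, -0.8333],
 [-0.8333, 10.9167]].

Step 3 — invert S. det(S) = 1.6667·10.9167 - (-0.8333)² = 17.5.
  S^{-1} = (1/det) · [[d, -b], [-b, a]] = [[0.6238, 0.0476],
 [0.0476, 0.0952]].

Step 4 — quadratic form (x̄ - mu_0)^T · S^{-1} · (x̄ - mu_0):
  S^{-1} · (x̄ - mu_0) = (-2.7, 0),
  (x̄ - mu_0)^T · [...] = (-4.5)·(-2.7) + (2.25)·(0) = 12.15.

Step 5 — scale by n: T² = 4 · 12.15 = 48.6.

T² ≈ 48.6


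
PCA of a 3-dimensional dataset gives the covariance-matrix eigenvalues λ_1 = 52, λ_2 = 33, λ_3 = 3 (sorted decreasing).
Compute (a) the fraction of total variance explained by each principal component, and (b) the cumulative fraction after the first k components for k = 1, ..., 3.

Step 1 — total variance = trace(Sigma) = Σ λ_i = 52 + 33 + 3 = 88.

Step 2 — fraction explained by component i = λ_i / Σ λ:
  PC1: 52/88 = 0.5909
  PC2: 33/88 = 0.375
  PC3: 3/88 = 0.0341

Step 3 — cumulative fraction after k components = (λ_1 + ... + λ_k) / Σ λ:
  k = 1: 52/88 = 0.5909
  k = 2: (52 + 33)/88 = 85/88 = 0.9659
  k = 3: (52 + 33 + 3)/88 = 88/88 = 1

Summary (fraction, with percent):

explained: PC1 0.5909 (59.09%), PC2 0.375 (37.5%), PC3 0.0341 (3.41%);  cumulative: 0.5909, 0.9659, 1


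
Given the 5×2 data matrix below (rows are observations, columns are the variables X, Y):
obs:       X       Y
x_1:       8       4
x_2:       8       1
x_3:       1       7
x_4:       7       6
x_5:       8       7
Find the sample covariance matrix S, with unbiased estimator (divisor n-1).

Step 1 — column means:
  mean(X) = (8 + 8 + 1 + 7 + 8) / 5 = 32/5 = 6.4
  mean(Y) = (4 + 1 + 7 + 6 + 7) / 5 = 25/5 = 5

Step 2 — sample covariance S[i,j] = (1/(n-1)) · Σ_k (x_{k,i} - mean_i) · (x_{k,j} - mean_j), with n-1 = 4.
  S[X,X] = ((1.6)·(1.6) + (1.6)·(1.6) + (-5.4)·(-5.4) + (0.6)·(0.6) + (1.6)·(1.6)) / 4 = 37.2/4 = 9.3
  S[X,Y] = ((1.6)·(-1) + (1.6)·(-4) + (-5.4)·(2) + (0.6)·(1) + (1.6)·(2)) / 4 = -15/4 = -3.75
  S[Y,Y] = ((-1)·(-1) + (-4)·(-4) + (2)·(2) + (1)·(1) + (2)·(2)) / 4 = 26/4 = 6.5

S is symmetric (S[j,i] = S[i,j]). Assembling:

S = [[9.3, -3.75],
 [-3.75, 6.5]]


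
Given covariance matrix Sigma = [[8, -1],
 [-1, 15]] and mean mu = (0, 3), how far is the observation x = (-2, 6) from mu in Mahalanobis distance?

Step 1 — centre the observation: (x - mu) = (-2, 3).

Step 2 — invert Sigma. det(Sigma) = 8·15 - (-1)² = 119.
  Sigma^{-1} = (1/det) · [[d, -b], [-b, a]] = [[0.1261, 0.0084],
 [0.0084, 0.0672]].

Step 3 — form the quadratic (x - mu)^T · Sigma^{-1} · (x - mu):
  Sigma^{-1} · (x - mu) = (-0.2269, 0.1849).
  (x - mu)^T · [Sigma^{-1} · (x - mu)] = (-2)·(-0.2269) + (3)·(0.1849) = 1.0084.

Step 4 — take square root: d = √(1.0084) ≈ 1.0042.

d(x, mu) = √(1.0084) ≈ 1.0042


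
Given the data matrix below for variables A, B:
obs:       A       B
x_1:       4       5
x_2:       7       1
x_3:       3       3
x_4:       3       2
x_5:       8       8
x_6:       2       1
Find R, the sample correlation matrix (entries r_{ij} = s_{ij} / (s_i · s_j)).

Step 1 — column means:
  mean(A) = (4 + 7 + 3 + 3 + 8 + 2) / 6 = 27/6 = 4.5
  mean(B) = (5 + 1 + 3 + 2 + 8 + 1) / 6 = 20/6 = 3.3333

Step 2 — sample variances and covariances s[i,j] = (1/(n-1)) · Σ_k (x_{k,i} - mean_i) · (x_{k,j} - mean_j), with n-1 = 5:
  s[A,A] = ((-0.5)·(-0.5) + (2.5)·(2.5) + (-1.5)·(-1.5) + (-1.5)·(-1.5) + (3.5)·(3.5) + (-2.5)·(-2.5)) / 5 = 29.5/5 = 5.9
  s[A,B] = ((-0.5)·(1.6667) + (2.5)·(-2.3333) + (-1.5)·(-0.3333) + (-1.5)·(-1.3333) + (3.5)·(4.6667) + (-2.5)·(-2.3333)) / 5 = 18/5 = 3.6
  s[B,B] = ((1.6667)·(1.6667) + (-2.3333)·(-2.3333) + (-0.3333)·(-0.3333) + (-1.3333)·(-1.3333) + (4.6667)·(4.6667) + (-2.3333)·(-2.3333)) / 5 = 37.3333/5 = 7.4667
  Sample standard deviations s_i = √(s[i,i]):
  s(A) = √(5.9) = 2.429
  s(B) = √(7.4667) = 2.7325

Step 3 — r_{ij} = s_{ij} / (s_i · s_j):
  r[A,A] = 1 (diagonal).
  r[A,B] = 3.6 / (2.429 · 2.7325) = 3.6 / 6.6373 = 0.5424
  r[B,B] = 1 (diagonal).

R is symmetric with unit diagonal. Assembling:

R = [[1, 0.5424],
 [0.5424, 1]]


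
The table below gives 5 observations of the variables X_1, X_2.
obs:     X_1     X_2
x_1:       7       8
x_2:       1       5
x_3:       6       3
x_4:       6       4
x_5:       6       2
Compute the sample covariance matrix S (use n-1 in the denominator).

Step 1 — column means:
  mean(X_1) = (7 + 1 + 6 + 6 + 6) / 5 = 26/5 = 5.2
  mean(X_2) = (8 + 5 + 3 + 4 + 2) / 5 = 22/5 = 4.4

Step 2 — sample covariance S[i,j] = (1/(n-1)) · Σ_k (x_{k,i} - mean_i) · (x_{k,j} - mean_j), with n-1 = 4.
  S[X_1,X_1] = ((1.8)·(1.8) + (-4.2)·(-4.2) + (0.8)·(0.8) + (0.8)·(0.8) + (0.8)·(0.8)) / 4 = 22.8/4 = 5.7
  S[X_1,X_2] = ((1.8)·(3.6) + (-4.2)·(0.6) + (0.8)·(-1.4) + (0.8)·(-0.4) + (0.8)·(-2.4)) / 4 = 0.6/4 = 0.15
  S[X_2,X_2] = ((3.6)·(3.6) + (0.6)·(0.6) + (-1.4)·(-1.4) + (-0.4)·(-0.4) + (-2.4)·(-2.4)) / 4 = 21.2/4 = 5.3

S is symmetric (S[j,i] = S[i,j]). Assembling:

S = [[5.7, 0.15],
 [0.15, 5.3]]


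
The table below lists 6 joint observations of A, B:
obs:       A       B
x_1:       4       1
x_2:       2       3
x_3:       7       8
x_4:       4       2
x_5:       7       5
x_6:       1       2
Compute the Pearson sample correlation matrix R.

Step 1 — column means:
  mean(A) = (4 + 2 + 7 + 4 + 7 + 1) / 6 = 25/6 = 4.1667
  mean(B) = (1 + 3 + 8 + 2 + 5 + 2) / 6 = 21/6 = 3.5

Step 2 — sample variances and covariances s[i,j] = (1/(n-1)) · Σ_k (x_{k,i} - mean_i) · (x_{k,j} - mean_j), with n-1 = 5:
  s[A,A] = ((-0.1667)·(-0.1667) + (-2.1667)·(-2.1667) + (2.8333)·(2.8333) + (-0.1667)·(-0.1667) + (2.8333)·(2.8333) + (-3.1667)·(-3.1667)) / 5 = 30.8333/5 = 6.1667
  s[A,B] = ((-0.1667)·(-2.5) + (-2.1667)·(-0.5) + (2.8333)·(4.5) + (-0.1667)·(-1.5) + (2.8333)·(1.5) + (-3.1667)·(-1.5)) / 5 = 23.5/5 = 4.7
  s[B,B] = ((-2.5)·(-2.5) + (-0.5)·(-0.5) + (4.5)·(4.5) + (-1.5)·(-1.5) + (1.5)·(1.5) + (-1.5)·(-1.5)) / 5 = 33.5/5 = 6.7
  Sample standard deviations s_i = √(s[i,i]):
  s(A) = √(6.1667) = 2.4833
  s(B) = √(6.7) = 2.5884

Step 3 — r_{ij} = s_{ij} / (s_i · s_j):
  r[A,A] = 1 (diagonal).
  r[A,B] = 4.7 / (2.4833 · 2.5884) = 4.7 / 6.4278 = 0.7312
  r[B,B] = 1 (diagonal).

R is symmetric with unit diagonal. Assembling:

R = [[1, 0.7312],
 [0.7312, 1]]


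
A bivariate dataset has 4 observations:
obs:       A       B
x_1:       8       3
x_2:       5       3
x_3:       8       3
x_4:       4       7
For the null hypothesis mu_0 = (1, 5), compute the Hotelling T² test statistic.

Step 1 — sample mean vector:
  mean(A) = (8 + 5 + 8 + 4) / 4 = 25/4 = 6.25
  mean(B) = (3 + 3 + 3 + 7) / 4 = 16/4 = 4
  x̄ = (6.25, 4),  deviation x̄ - mu_0 = (6.25, 4) - (1, 5) = (5.25, -1).

Step 2 — sample covariance matrix, S[i,j] = (1/(n-1)) · Σ_k (x_{k,i} - mean_i) · (x_{k,j} - mean_j), divisor n-1 = 3:
  S[A,A] = ((1.75)·(1.75) + (-1.25)·(-1.25) + (1.75)·(1.75) + (-2.25)·(-2.25)) / 3 = 12.75/3 = 4.25
  S[A,B] = ((1.75)·(-1) + (-1.25)·(-1) + (1.75)·(-1) + (-2.25)·(3)) / 3 = -9/3 = -3
  S[B,B] = ((-1)·(-1) + (-1)·(-1) + (-1)·(-1) + (3)·(3)) / 3 = 12/3 = 4
  S = [[4.25, -3],
 [-3, 4]].

Step 3 — invert S. det(S) = 4.25·4 - (-3)² = 8.
  S^{-1} = (1/det) · [[d, -b], [-b, a]] = [[0.5, 0.375],
 [0.375, 0.5312]].

Step 4 — quadratic form (x̄ - mu_0)^T · S^{-1} · (x̄ - mu_0):
  S^{-1} · (x̄ - mu_0) = (2.25, 1.4375),
  (x̄ - mu_0)^T · [...] = (5.25)·(2.25) + (-1)·(1.4375) = 10.375.

Step 5 — scale by n: T² = 4 · 10.375 = 41.5.

T² ≈ 41.5


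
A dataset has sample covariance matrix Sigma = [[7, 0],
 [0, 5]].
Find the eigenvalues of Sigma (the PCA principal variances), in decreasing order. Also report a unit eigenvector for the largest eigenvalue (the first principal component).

Step 1 — characteristic polynomial of 2×2 Sigma:
  det(Sigma - λI) = λ² - trace · λ + det = 0.
  trace = 7 + 5 = 12, det = 7·5 - (0)² = 35.
Step 2 — discriminant:
  Δ = trace² - 4·det = 144 - 140 = 4.
Step 3 — eigenvalues:
  λ = (trace ± √Δ)/2 = (12 ± 2)/2,
  λ_1 = 7,  λ_2 = 5.

Step 4 — unit eigenvector for λ_1: Sigma is diagonal, so its eigenvectors are the coordinate axes. λ_1 = 7 is the diagonal entry on the first coordinate axis, hence
  v_1 = (1, 0) (||v_1|| = 1).

λ_1 = 7,  λ_2 = 5;  v_1 ≈ (1, 0)


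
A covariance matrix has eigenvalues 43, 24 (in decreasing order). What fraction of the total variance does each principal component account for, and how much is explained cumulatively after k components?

Step 1 — total variance = trace(Sigma) = Σ λ_i = 43 + 24 = 67.

Step 2 — fraction explained by component i = λ_i / Σ λ:
  PC1: 43/67 = 0.6418
  PC2: 24/67 = 0.3582

Step 3 — cumulative fraction after k components = (λ_1 + ... + λ_k) / Σ λ:
  k = 1: 43/67 = 0.6418
  k = 2: (43 + 24)/67 = 67/67 = 1

Summary (fraction, with percent):

explained: PC1 0.6418 (64.18%), PC2 0.3582 (35.82%);  cumulative: 0.6418, 1


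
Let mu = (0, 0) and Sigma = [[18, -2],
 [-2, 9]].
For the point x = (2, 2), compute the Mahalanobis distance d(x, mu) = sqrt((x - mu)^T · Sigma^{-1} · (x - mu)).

Step 1 — centre the observation: (x - mu) = (2, 2).

Step 2 — invert Sigma. det(Sigma) = 18·9 - (-2)² = 158.
  Sigma^{-1} = (1/det) · [[d, -b], [-b, a]] = [[0.057, 0.0127],
 [0.0127, 0.1139]].

Step 3 — form the quadratic (x - mu)^T · Sigma^{-1} · (x - mu):
  Sigma^{-1} · (x - mu) = (0.1392, 0.2532).
  (x - mu)^T · [Sigma^{-1} · (x - mu)] = (2)·(0.1392) + (2)·(0.2532) = 0.7848.

Step 4 — take square root: d = √(0.7848) ≈ 0.8859.

d(x, mu) = √(0.7848) ≈ 0.8859


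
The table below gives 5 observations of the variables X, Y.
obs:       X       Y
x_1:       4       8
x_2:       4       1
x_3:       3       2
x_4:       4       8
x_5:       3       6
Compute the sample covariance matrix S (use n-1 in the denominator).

Step 1 — column means:
  mean(X) = (4 + 4 + 3 + 4 + 3) / 5 = 18/5 = 3.6
  mean(Y) = (8 + 1 + 2 + 8 + 6) / 5 = 25/5 = 5

Step 2 — sample covariance S[i,j] = (1/(n-1)) · Σ_k (x_{k,i} - mean_i) · (x_{k,j} - mean_j), with n-1 = 4.
  S[X,X] = ((0.4)·(0.4) + (0.4)·(0.4) + (-0.6)·(-0.6) + (0.4)·(0.4) + (-0.6)·(-0.6)) / 4 = 1.2/4 = 0.3
  S[X,Y] = ((0.4)·(3) + (0.4)·(-4) + (-0.6)·(-3) + (0.4)·(3) + (-0.6)·(1)) / 4 = 2/4 = 0.5
  S[Y,Y] = ((3)·(3) + (-4)·(-4) + (-3)·(-3) + (3)·(3) + (1)·(1)) / 4 = 44/4 = 11

S is symmetric (S[j,i] = S[i,j]). Assembling:

S = [[0.3, 0.5],
 [0.5, 11]]


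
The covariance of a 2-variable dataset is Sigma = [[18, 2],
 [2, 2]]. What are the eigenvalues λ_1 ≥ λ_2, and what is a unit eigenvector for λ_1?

Step 1 — characteristic polynomial of 2×2 Sigma:
  det(Sigma - λI) = λ² - trace · λ + det = 0.
  trace = 18 + 2 = 20, det = 18·2 - (2)² = 32.
Step 2 — discriminant:
  Δ = trace² - 4·det = 400 - 128 = 272.
Step 3 — eigenvalues:
  λ = (trace ± √Δ)/2 = (20 ± 16.4924)/2,
  λ_1 = 18.2462,  λ_2 = 1.7538.

Step 4 — unit eigenvector for λ_1: solve (Sigma - λ_1 I)v = 0. First row:
  (18 - 18.2462)·v_x + (2)·v_y = 0, i.e. (-0.2462)·v_x + (2)·v_y = 0,
  so v ∝ (b, λ_1 - a) = (2, 0.2462) = u.
  ||u|| = √((2)² + (0.2462)²) = √(4.0606) ≈ 2.0151,
  v_1 = u/||u|| ≈ (0.9925, 0.1222) (||v_1|| = 1).

λ_1 = 18.2462,  λ_2 = 1.7538;  v_1 ≈ (0.9925, 0.1222)


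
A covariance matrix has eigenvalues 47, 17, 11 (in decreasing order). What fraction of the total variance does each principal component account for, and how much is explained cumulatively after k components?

Step 1 — total variance = trace(Sigma) = Σ λ_i = 47 + 17 + 11 = 75.

Step 2 — fraction explained by component i = λ_i / Σ λ:
  PC1: 47/75 = 0.6267
  PC2: 17/75 = 0.2267
  PC3: 11/75 = 0.1467

Step 3 — cumulative fraction after k components = (λ_1 + ... + λ_k) / Σ λ:
  k = 1: 47/75 = 0.6267
  k = 2: (47 + 17)/75 = 64/75 = 0.8533
  k = 3: (47 + 17 + 11)/75 = 75/75 = 1

Summary (fraction, with percent):

explained: PC1 0.6267 (62.67%), PC2 0.2267 (22.67%), PC3 0.1467 (14.67%);  cumulative: 0.6267, 0.8533, 1


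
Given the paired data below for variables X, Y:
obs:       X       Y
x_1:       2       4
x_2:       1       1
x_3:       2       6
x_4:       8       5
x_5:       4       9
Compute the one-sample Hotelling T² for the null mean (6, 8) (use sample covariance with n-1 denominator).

Step 1 — sample mean vector:
  mean(X) = (2 + 1 + 2 + 8 + 4) / 5 = 17/5 = 3.4
  mean(Y) = (4 + 1 + 6 + 5 + 9) / 5 = 25/5 = 5
  x̄ = (3.4, 5),  deviation x̄ - mu_0 = (3.4, 5) - (6, 8) = (-2.6, -3).

Step 2 — sample covariance matrix, S[i,j] = (1/(n-1)) · Σ_k (x_{k,i} - mean_i) · (x_{k,j} - mean_j), divisor n-1 = 4:
  S[X,X] = ((-1.4)·(-1.4) + (-2.4)·(-2.4) + (-1.4)·(-1.4) + (4.6)·(4.6) + (0.6)·(0.6)) / 4 = 31.2/4 = 7.8
  S[X,Y] = ((-1.4)·(-1) + (-2.4)·(-4) + (-1.4)·(1) + (4.6)·(0) + (0.6)·(4)) / 4 = 12/4 = 3
  S[Y,Y] = ((-1)·(-1) + (-4)·(-4) + (1)·(1) + (0)·(0) + (4)·(4)) / 4 = 34/4 = 8.5
  S = [[7.8, 3],
 [3, 8.5]].

Step 3 — invert S. det(S) = 7.8·8.5 - (3)² = 57.3.
  S^{-1} = (1/det) · [[d, -b], [-b, a]] = [[0.1483, -0.0524],
 [-0.0524, 0.1361]].

Step 4 — quadratic form (x̄ - mu_0)^T · S^{-1} · (x̄ - mu_0):
  S^{-1} · (x̄ - mu_0) = (-0.2286, -0.2723),
  (x̄ - mu_0)^T · [...] = (-2.6)·(-0.2286) + (-3)·(-0.2723) = 1.4112.

Step 5 — scale by n: T² = 5 · 1.4112 = 7.0558.

T² ≈ 7.0558


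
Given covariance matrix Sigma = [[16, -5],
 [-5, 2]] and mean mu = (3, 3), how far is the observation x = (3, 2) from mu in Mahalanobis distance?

Step 1 — centre the observation: (x - mu) = (0, -1).

Step 2 — invert Sigma. det(Sigma) = 16·2 - (-5)² = 7.
  Sigma^{-1} = (1/det) · [[d, -b], [-b, a]] = [[0.2857, 0.7143],
 [0.7143, 2.2857]].

Step 3 — form the quadratic (x - mu)^T · Sigma^{-1} · (x - mu):
  Sigma^{-1} · (x - mu) = (-0.7143, -2.2857).
  (x - mu)^T · [Sigma^{-1} · (x - mu)] = (0)·(-0.7143) + (-1)·(-2.2857) = 2.2857.

Step 4 — take square root: d = √(2.2857) ≈ 1.5119.

d(x, mu) = √(2.2857) ≈ 1.5119


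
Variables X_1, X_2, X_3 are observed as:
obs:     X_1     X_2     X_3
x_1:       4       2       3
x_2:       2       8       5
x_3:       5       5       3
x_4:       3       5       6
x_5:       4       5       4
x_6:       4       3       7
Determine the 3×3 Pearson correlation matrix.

Step 1 — column means:
  mean(X_1) = (4 + 2 + 5 + 3 + 4 + 4) / 6 = 22/6 = 3.6667
  mean(X_2) = (2 + 8 + 5 + 5 + 5 + 3) / 6 = 28/6 = 4.6667
  mean(X_3) = (3 + 5 + 3 + 6 + 4 + 7) / 6 = 28/6 = 4.6667

Step 2 — sample variances and covariances s[i,j] = (1/(n-1)) · Σ_k (x_{k,i} - mean_i) · (x_{k,j} - mean_j), with n-1 = 5:
  s[X_1,X_1] = ((0.3333)·(0.3333) + (-1.6667)·(-1.6667) + (1.3333)·(1.3333) + (-0.6667)·(-0.6667) + (0.3333)·(0.3333) + (0.3333)·(0.3333)) / 5 = 5.3333/5 = 1.0667
  s[X_1,X_2] = ((0.3333)·(-2.6667) + (-1.6667)·(3.3333) + (1.3333)·(0.3333) + (-0.6667)·(0.3333) + (0.3333)·(0.3333) + (0.3333)·(-1.6667)) / 5 = -6.6667/5 = -1.3333
  s[X_1,X_3] = ((0.3333)·(-1.6667) + (-1.6667)·(0.3333) + (1.3333)·(-1.6667) + (-0.6667)·(1.3333) + (0.3333)·(-0.6667) + (0.3333)·(2.3333)) / 5 = -3.6667/5 = -0.7333
  s[X_2,X_2] = ((-2.6667)·(-2.6667) + (3.3333)·(3.3333) + (0.3333)·(0.3333) + (0.3333)·(0.3333) + (0.3333)·(0.3333) + (-1.6667)·(-1.6667)) / 5 = 21.3333/5 = 4.2667
  s[X_2,X_3] = ((-2.6667)·(-1.6667) + (3.3333)·(0.3333) + (0.3333)·(-1.6667) + (0.3333)·(1.3333) + (0.3333)·(-0.6667) + (-1.6667)·(2.3333)) / 5 = 1.3333/5 = 0.2667
  s[X_3,X_3] = ((-1.6667)·(-1.6667) + (0.3333)·(0.3333) + (-1.6667)·(-1.6667) + (1.3333)·(1.3333) + (-0.6667)·(-0.6667) + (2.3333)·(2.3333)) / 5 = 13.3333/5 = 2.6667
  Sample standard deviations s_i = √(s[i,i]):
  s(X_1) = √(1.0667) = 1.0328
  s(X_2) = √(4.2667) = 2.0656
  s(X_3) = √(2.6667) = 1.633

Step 3 — r_{ij} = s_{ij} / (s_i · s_j):
  r[X_1,X_1] = 1 (diagonal).
  r[X_1,X_2] = -1.3333 / (1.0328 · 2.0656) = -1.3333 / 2.1333 = -0.625
  r[X_1,X_3] = -0.7333 / (1.0328 · 1.633) = -0.7333 / 1.6865 = -0.4348
  r[X_2,X_2] = 1 (diagonal).
  r[X_2,X_3] = 0.2667 / (2.0656 · 1.633) = 0.2667 / 3.3731 = 0.0791
  r[X_3,X_3] = 1 (diagonal).

R is symmetric with unit diagonal. Assembling:

R = [[1, -0.625, -0.4348],
 [-0.625, 1, 0.0791],
 [-0.4348, 0.0791, 1]]
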